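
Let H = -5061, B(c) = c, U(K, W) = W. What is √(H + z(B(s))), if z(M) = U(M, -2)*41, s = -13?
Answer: I*√5143 ≈ 71.715*I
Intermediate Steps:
z(M) = -82 (z(M) = -2*41 = -82)
√(H + z(B(s))) = √(-5061 - 82) = √(-5143) = I*√5143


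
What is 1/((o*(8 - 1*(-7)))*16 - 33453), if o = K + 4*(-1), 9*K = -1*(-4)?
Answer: -3/102919 ≈ -2.9149e-5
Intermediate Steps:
K = 4/9 (K = (-1*(-4))/9 = (1/9)*4 = 4/9 ≈ 0.44444)
o = -32/9 (o = 4/9 + 4*(-1) = 4/9 - 4 = -32/9 ≈ -3.5556)
1/((o*(8 - 1*(-7)))*16 - 33453) = 1/(-32*(8 - 1*(-7))/9*16 - 33453) = 1/(-32*(8 + 7)/9*16 - 33453) = 1/(-32/9*15*16 - 33453) = 1/(-160/3*16 - 33453) = 1/(-2560/3 - 33453) = 1/(-102919/3) = -3/102919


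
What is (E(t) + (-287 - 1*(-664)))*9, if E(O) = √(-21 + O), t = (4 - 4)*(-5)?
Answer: 3393 + 9*I*√21 ≈ 3393.0 + 41.243*I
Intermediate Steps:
t = 0 (t = 0*(-5) = 0)
(E(t) + (-287 - 1*(-664)))*9 = (√(-21 + 0) + (-287 - 1*(-664)))*9 = (√(-21) + (-287 + 664))*9 = (I*√21 + 377)*9 = (377 + I*√21)*9 = 3393 + 9*I*√21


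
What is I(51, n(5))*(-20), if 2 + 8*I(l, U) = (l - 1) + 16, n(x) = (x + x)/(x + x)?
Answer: -160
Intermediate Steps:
n(x) = 1 (n(x) = (2*x)/((2*x)) = (2*x)*(1/(2*x)) = 1)
I(l, U) = 13/8 + l/8 (I(l, U) = -¼ + ((l - 1) + 16)/8 = -¼ + ((-1 + l) + 16)/8 = -¼ + (15 + l)/8 = -¼ + (15/8 + l/8) = 13/8 + l/8)
I(51, n(5))*(-20) = (13/8 + (⅛)*51)*(-20) = (13/8 + 51/8)*(-20) = 8*(-20) = -160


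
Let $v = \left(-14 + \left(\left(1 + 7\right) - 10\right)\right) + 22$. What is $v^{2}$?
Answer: $36$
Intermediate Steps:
$v = 6$ ($v = \left(-14 + \left(8 - 10\right)\right) + 22 = \left(-14 - 2\right) + 22 = -16 + 22 = 6$)
$v^{2} = 6^{2} = 36$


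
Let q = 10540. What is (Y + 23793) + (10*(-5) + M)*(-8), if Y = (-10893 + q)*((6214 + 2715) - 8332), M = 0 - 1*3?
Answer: -186524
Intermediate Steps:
M = -3 (M = 0 - 3 = -3)
Y = -210741 (Y = (-10893 + 10540)*((6214 + 2715) - 8332) = -353*(8929 - 8332) = -353*597 = -210741)
(Y + 23793) + (10*(-5) + M)*(-8) = (-210741 + 23793) + (10*(-5) - 3)*(-8) = -186948 + (-50 - 3)*(-8) = -186948 - 53*(-8) = -186948 + 424 = -186524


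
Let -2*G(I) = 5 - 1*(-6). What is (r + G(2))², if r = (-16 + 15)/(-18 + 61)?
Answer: 225625/7396 ≈ 30.506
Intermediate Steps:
G(I) = -11/2 (G(I) = -(5 - 1*(-6))/2 = -(5 + 6)/2 = -½*11 = -11/2)
r = -1/43 ≈ -0.023256
(r + G(2))² = (-1/43 - 11/2)² = (-475/86)² = 225625/7396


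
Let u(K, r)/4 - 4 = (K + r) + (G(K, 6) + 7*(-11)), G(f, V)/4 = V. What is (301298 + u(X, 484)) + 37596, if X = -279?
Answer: 339518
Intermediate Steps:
G(f, V) = 4*V
u(K, r) = -196 + 4*K + 4*r (u(K, r) = 16 + 4*((K + r) + (4*6 + 7*(-11))) = 16 + 4*((K + r) + (24 - 77)) = 16 + 4*((K + r) - 53) = 16 + 4*(-53 + K + r) = 16 + (-212 + 4*K + 4*r) = -196 + 4*K + 4*r)
(301298 + u(X, 484)) + 37596 = (301298 + (-196 + 4*(-279) + 4*484)) + 37596 = (301298 + (-196 - 1116 + 1936)) + 37596 = (301298 + 624) + 37596 = 301922 + 37596 = 339518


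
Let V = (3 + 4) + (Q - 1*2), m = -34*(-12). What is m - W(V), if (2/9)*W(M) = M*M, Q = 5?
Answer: -42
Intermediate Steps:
m = 408
V = 10 (V = (3 + 4) + (5 - 1*2) = 7 + (5 - 2) = 7 + 3 = 10)
W(M) = 9*M²/2 (W(M) = 9*(M*M)/2 = 9*M²/2)
m - W(V) = 408 - 9*10²/2 = 408 - 9*100/2 = 408 - 1*450 = 408 - 450 = -42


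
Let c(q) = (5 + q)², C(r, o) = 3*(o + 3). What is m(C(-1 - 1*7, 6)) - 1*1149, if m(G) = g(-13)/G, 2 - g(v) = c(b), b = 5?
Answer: -31121/27 ≈ -1152.6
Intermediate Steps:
C(r, o) = 9 + 3*o (C(r, o) = 3*(3 + o) = 9 + 3*o)
g(v) = -98 (g(v) = 2 - (5 + 5)² = 2 - 1*10² = 2 - 1*100 = 2 - 100 = -98)
m(G) = -98/G
m(C(-1 - 1*7, 6)) - 1*1149 = -98/(9 + 3*6) - 1*1149 = -98/(9 + 18) - 1149 = -98/27 - 1149 = -31121/27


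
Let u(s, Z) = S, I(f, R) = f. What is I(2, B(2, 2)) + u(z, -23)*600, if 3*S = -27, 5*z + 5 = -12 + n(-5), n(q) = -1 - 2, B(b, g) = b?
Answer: -5398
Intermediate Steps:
n(q) = -3
z = -4 (z = -1 + (-12 - 3)/5 = -1 + (⅕)*(-15) = -1 - 3 = -4)
S = -9 (S = (⅓)*(-27) = -9)
u(s, Z) = -9
I(2, B(2, 2)) + u(z, -23)*600 = 2 - 9*600 = 2 - 5400 = -5398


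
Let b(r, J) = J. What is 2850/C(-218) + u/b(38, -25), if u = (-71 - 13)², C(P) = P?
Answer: -804729/2725 ≈ -295.31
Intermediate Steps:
u = 7056 (u = (-84)² = 7056)
2850/C(-218) + u/b(38, -25) = 2850/(-218) + 7056/(-25) = 2850*(-1/218) + 7056*(-1/25) = -1425/109 - 7056/25 = -804729/2725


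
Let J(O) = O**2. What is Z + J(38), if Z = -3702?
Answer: -2258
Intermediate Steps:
Z + J(38) = -3702 + 38**2 = -3702 + 1444 = -2258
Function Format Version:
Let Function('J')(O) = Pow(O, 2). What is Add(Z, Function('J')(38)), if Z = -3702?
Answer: -2258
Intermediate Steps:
Add(Z, Function('J')(38)) = Add(-3702, Pow(38, 2)) = Add(-3702, 1444) = -2258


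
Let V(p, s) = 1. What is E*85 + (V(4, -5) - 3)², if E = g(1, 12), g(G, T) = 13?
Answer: 1109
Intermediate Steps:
E = 13
E*85 + (V(4, -5) - 3)² = 13*85 + (1 - 3)² = 1105 + (-2)² = 1105 + 4 = 1109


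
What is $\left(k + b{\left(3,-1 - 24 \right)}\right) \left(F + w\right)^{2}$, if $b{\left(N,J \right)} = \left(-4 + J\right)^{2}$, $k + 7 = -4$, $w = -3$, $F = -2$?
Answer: $20750$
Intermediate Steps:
$k = -11$ ($k = -7 - 4 = -11$)
$\left(k + b{\left(3,-1 - 24 \right)}\right) \left(F + w\right)^{2} = \left(-11 + \left(-4 - 25\right)^{2}\right) \left(-2 - 3\right)^{2} = \left(-11 + \left(-4 - 25\right)^{2}\right) \left(-5\right)^{2} = \left(-11 + \left(-4 - 25\right)^{2}\right) 25 = \left(-11 + \left(-29\right)^{2}\right) 25 = \left(-11 + 841\right) 25 = 830 \cdot 25 = 20750$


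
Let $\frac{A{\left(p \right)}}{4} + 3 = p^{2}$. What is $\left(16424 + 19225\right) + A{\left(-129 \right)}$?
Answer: $102201$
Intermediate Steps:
$A{\left(p \right)} = -12 + 4 p^{2}$
$\left(16424 + 19225\right) + A{\left(-129 \right)} = \left(16424 + 19225\right) - \left(12 - 4 \left(-129\right)^{2}\right) = 35649 + \left(-12 + 4 \cdot 16641\right) = 35649 + \left(-12 + 66564\right) = 35649 + 66552 = 102201$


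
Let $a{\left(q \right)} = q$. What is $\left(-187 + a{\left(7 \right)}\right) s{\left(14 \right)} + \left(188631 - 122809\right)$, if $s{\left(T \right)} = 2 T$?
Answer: $60782$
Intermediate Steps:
$\left(-187 + a{\left(7 \right)}\right) s{\left(14 \right)} + \left(188631 - 122809\right) = \left(-187 + 7\right) 2 \cdot 14 + \left(188631 - 122809\right) = \left(-180\right) 28 + \left(188631 - 122809\right) = -5040 + 65822 = 60782$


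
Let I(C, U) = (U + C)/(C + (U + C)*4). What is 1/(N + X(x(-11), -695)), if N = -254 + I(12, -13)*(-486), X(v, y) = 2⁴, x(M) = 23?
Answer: -4/709 ≈ -0.0056418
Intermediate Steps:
I(C, U) = (C + U)/(4*U + 5*C) (I(C, U) = (C + U)/(C + (C + U)*4) = (C + U)/(C + (4*C + 4*U)) = (C + U)/(4*U + 5*C))
X(v, y) = 16
N = -773/4 (N = -254 + ((12 - 13)/(4*(-13) + 5*12))*(-486) = -254 + (-1/(-52 + 60))*(-486) = -254 + (-1/8)*(-486) = -254 + ((⅛)*(-1))*(-486) = -254 - ⅛*(-486) = -254 + 243/4 = -773/4 ≈ -193.25)
1/(N + X(x(-11), -695)) = 1/(-773/4 + 16) = 1/(-709/4) = -4/709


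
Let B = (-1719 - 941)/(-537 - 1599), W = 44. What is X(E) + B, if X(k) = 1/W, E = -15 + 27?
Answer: 14897/11748 ≈ 1.2680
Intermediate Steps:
E = 12
X(k) = 1/44
B = 665/534 (B = -2660/(-2136) = -2660*(-1/2136) = 665/534 ≈ 1.2453)
X(E) + B = 1/44 + 665/534 = 14897/11748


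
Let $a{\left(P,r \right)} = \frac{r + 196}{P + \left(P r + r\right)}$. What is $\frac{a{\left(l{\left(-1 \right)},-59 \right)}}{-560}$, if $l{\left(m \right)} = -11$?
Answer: $- \frac{137}{324240} \approx -0.00042253$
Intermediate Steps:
$a{\left(P,r \right)} = \frac{196 + r}{P + r + P r}$ ($a{\left(P,r \right)} = \frac{196 + r}{P + \left(r + P r\right)} = \frac{196 + r}{P + r + P r}$)
$\frac{a{\left(l{\left(-1 \right)},-59 \right)}}{-560} = \frac{\frac{1}{-11 - 59 - -649} \left(196 - 59\right)}{-560} = \frac{1}{-11 - 59 + 649} \cdot 137 \left(- \frac{1}{560}\right) = \frac{1}{579} \cdot 137 \left(- \frac{1}{560}\right) = \frac{137}{579} \left(- \frac{1}{560}\right) = - \frac{137}{324240}$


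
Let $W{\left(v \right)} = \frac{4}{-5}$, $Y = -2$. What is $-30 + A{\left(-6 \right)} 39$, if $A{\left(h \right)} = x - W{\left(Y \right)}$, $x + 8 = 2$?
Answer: $- \frac{1164}{5} \approx -232.8$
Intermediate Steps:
$x = -6$ ($x = -8 + 2 = -6$)
$W{\left(v \right)} = - \frac{4}{5}$ ($W{\left(v \right)} = 4 \left(- \frac{1}{5}\right) = - \frac{4}{5}$)
$A{\left(h \right)} = - \frac{26}{5}$ ($A{\left(h \right)} = -6 - - \frac{4}{5} = -6 + \frac{4}{5} = - \frac{26}{5}$)
$-30 + A{\left(-6 \right)} 39 = -30 - \frac{1014}{5} = - \frac{1164}{5}$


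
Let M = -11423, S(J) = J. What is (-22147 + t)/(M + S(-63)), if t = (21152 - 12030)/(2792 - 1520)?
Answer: 14080931/7305096 ≈ 1.9275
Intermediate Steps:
t = 4561/636 (t = 9122/1272 = 9122*(1/1272) = 4561/636 ≈ 7.1714)
(-22147 + t)/(M + S(-63)) = (-22147 + 4561/636)/(-11423 - 63) = -14080931/636/(-11486) = -14080931/636*(-1/11486) = 14080931/7305096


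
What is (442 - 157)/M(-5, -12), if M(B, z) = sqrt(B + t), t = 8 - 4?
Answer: -285*I ≈ -285.0*I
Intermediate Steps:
t = 4
M(B, z) = sqrt(4 + B) (M(B, z) = sqrt(B + 4) = sqrt(4 + B))
(442 - 157)/M(-5, -12) = (442 - 157)/(sqrt(4 - 5)) = 285/(sqrt(-1)) = 285/I = 285*(-I) = -285*I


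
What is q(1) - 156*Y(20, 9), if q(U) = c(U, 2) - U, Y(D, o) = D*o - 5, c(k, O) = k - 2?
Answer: -27302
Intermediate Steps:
c(k, O) = -2 + k
Y(D, o) = -5 + D*o
q(U) = -2 (q(U) = (-2 + U) - U = -2)
q(1) - 156*Y(20, 9) = -2 - 156*(-5 + 20*9) = -2 - 156*(-5 + 180) = -2 - 156*175 = -2 - 27300 = -27302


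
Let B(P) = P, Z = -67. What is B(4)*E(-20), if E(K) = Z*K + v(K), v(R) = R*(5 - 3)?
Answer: 5200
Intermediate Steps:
v(R) = 2*R (v(R) = R*2 = 2*R)
E(K) = -65*K (E(K) = -67*K + 2*K = -65*K)
B(4)*E(-20) = 4*(-65*(-20)) = 4*1300 = 5200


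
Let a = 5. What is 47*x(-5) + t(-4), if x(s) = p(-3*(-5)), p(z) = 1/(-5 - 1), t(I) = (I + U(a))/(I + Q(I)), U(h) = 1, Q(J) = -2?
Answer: -22/3 ≈ -7.3333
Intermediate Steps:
t(I) = (1 + I)/(-2 + I) (t(I) = (I + 1)/(I - 2) = (1 + I)/(-2 + I))
p(z) = -⅙ (p(z) = 1/(-6) = -⅙)
x(s) = -⅙
47*x(-5) + t(-4) = 47*(-⅙) + (1 - 4)/(-2 - 4) = -47/6 - 3/(-6) = -47/6 - ⅙*(-3) = -47/6 + ½ = -22/3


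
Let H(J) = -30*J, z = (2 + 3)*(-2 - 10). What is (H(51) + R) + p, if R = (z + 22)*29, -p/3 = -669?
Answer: -625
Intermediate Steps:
p = 2007 (p = -3*(-669) = 2007)
z = -60 (z = 5*(-12) = -60)
R = -1102 (R = (-60 + 22)*29 = -38*29 = -1102)
(H(51) + R) + p = (-30*51 - 1102) + 2007 = (-1530 - 1102) + 2007 = -2632 + 2007 = -625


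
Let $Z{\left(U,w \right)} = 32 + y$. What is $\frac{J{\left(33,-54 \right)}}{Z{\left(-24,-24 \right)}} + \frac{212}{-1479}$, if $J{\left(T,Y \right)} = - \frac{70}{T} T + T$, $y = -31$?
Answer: $- \frac{54935}{1479} \approx -37.143$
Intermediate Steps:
$J{\left(T,Y \right)} = -70 + T$
$Z{\left(U,w \right)} = 1$ ($Z{\left(U,w \right)} = 32 - 31 = 1$)
$\frac{J{\left(33,-54 \right)}}{Z{\left(-24,-24 \right)}} + \frac{212}{-1479} = \frac{-70 + 33}{1} + \frac{212}{-1479} = \left(-37\right) 1 + 212 \left(- \frac{1}{1479}\right) = -37 - \frac{212}{1479} = - \frac{54935}{1479}$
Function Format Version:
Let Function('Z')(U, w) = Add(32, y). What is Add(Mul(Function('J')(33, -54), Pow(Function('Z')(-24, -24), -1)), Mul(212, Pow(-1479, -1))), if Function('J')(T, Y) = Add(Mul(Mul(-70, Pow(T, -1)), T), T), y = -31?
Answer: Rational(-54935, 1479) ≈ -37.143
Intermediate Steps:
Function('J')(T, Y) = Add(-70, T)
Function('Z')(U, w) = 1 (Function('Z')(U, w) = Add(32, -31) = 1)
Add(Mul(Function('J')(33, -54), Pow(Function('Z')(-24, -24), -1)), Mul(212, Pow(-1479, -1))) = Add(Mul(Add(-70, 33), Pow(1, -1)), Mul(212, Pow(-1479, -1))) = Add(Mul(-37, 1), Mul(212, Rational(-1, 1479))) = Add(-37, Rational(-212, 1479)) = Rational(-54935, 1479)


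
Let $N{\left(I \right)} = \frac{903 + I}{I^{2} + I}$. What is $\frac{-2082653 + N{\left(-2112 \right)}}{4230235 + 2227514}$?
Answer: $- \frac{1031707420145}{3199048309952} \approx -0.3225$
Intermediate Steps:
$N{\left(I \right)} = \frac{903 + I}{I + I^{2}}$
$\frac{-2082653 + N{\left(-2112 \right)}}{4230235 + 2227514} = \frac{-2082653 + \frac{903 - 2112}{\left(-2112\right) \left(1 - 2112\right)}}{4230235 + 2227514} = \frac{-2082653 - \frac{1}{2112} \frac{1}{-2111} \left(-1209\right)}{6457749} = \left(-2082653 - \left(- \frac{1}{4458432}\right) \left(-1209\right)\right) \frac{1}{6457749} = \left(-2082653 - \frac{403}{1486144}\right) \frac{1}{6457749} = \left(- \frac{3095122260435}{1486144}\right) \frac{1}{6457749} = - \frac{1031707420145}{3199048309952}$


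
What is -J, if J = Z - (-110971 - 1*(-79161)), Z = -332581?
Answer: 300771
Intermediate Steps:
J = -300771 (J = -332581 - (-110971 - 1*(-79161)) = -332581 - (-110971 + 79161) = -332581 - 1*(-31810) = -332581 + 31810 = -300771)
-J = -1*(-300771) = 300771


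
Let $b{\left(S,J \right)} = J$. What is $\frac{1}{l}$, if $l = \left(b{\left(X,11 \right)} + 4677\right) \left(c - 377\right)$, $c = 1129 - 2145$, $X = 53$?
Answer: $- \frac{1}{6530384} \approx -1.5313 \cdot 10^{-7}$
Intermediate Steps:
$c = -1016$ ($c = 1129 - 2145 = -1016$)
$l = -6530384$ ($l = \left(11 + 4677\right) \left(-1016 - 377\right) = 4688 \left(-1393\right) = -6530384$)
$\frac{1}{l} = \frac{1}{-6530384} = - \frac{1}{6530384}$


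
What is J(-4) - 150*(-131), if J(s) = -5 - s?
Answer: 19649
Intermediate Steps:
J(-4) - 150*(-131) = (-5 - 1*(-4)) - 150*(-131) = (-5 + 4) + 19650 = -1 + 19650 = 19649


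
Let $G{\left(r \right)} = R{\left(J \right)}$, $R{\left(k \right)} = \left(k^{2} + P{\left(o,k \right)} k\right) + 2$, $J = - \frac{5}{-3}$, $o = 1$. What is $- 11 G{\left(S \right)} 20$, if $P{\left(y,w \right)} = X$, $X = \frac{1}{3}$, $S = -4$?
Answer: $- \frac{3520}{3} \approx -1173.3$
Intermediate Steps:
$J = \frac{5}{3}$ ($J = \left(-5\right) \left(- \frac{1}{3}\right) = \frac{5}{3} \approx 1.6667$)
$X = \frac{1}{3} \approx 0.33333$
$P{\left(y,w \right)} = \frac{1}{3}$
$R{\left(k \right)} = 2 + k^{2} + \frac{k}{3}$ ($R{\left(k \right)} = \left(k^{2} + \frac{k}{3}\right) + 2 = 2 + k^{2} + \frac{k}{3}$)
$G{\left(r \right)} = \frac{16}{3}$ ($G{\left(r \right)} = 2 + \left(\frac{5}{3}\right)^{2} + \frac{1}{3} \cdot \frac{5}{3} = 2 + \frac{25}{9} + \frac{5}{9} = \frac{16}{3}$)
$- 11 G{\left(S \right)} 20 = \left(-11\right) \frac{16}{3} \cdot 20 = \left(- \frac{176}{3}\right) 20 = - \frac{3520}{3}$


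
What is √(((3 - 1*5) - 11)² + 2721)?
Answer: 17*√10 ≈ 53.759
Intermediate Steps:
√(((3 - 1*5) - 11)² + 2721) = √(((3 - 5) - 11)² + 2721) = √((-2 - 11)² + 2721) = √((-13)² + 2721) = √(169 + 2721) = √2890 = 17*√10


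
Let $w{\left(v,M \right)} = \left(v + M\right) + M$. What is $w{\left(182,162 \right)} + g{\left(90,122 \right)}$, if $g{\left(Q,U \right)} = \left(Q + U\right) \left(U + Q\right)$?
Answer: $45450$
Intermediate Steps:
$g{\left(Q,U \right)} = \left(Q + U\right)^{2}$ ($g{\left(Q,U \right)} = \left(Q + U\right) \left(Q + U\right) = \left(Q + U\right)^{2}$)
$w{\left(v,M \right)} = v + 2 M$ ($w{\left(v,M \right)} = \left(M + v\right) + M = v + 2 M$)
$w{\left(182,162 \right)} + g{\left(90,122 \right)} = \left(182 + 2 \cdot 162\right) + \left(90 + 122\right)^{2} = \left(182 + 324\right) + 212^{2} = 506 + 44944 = 45450$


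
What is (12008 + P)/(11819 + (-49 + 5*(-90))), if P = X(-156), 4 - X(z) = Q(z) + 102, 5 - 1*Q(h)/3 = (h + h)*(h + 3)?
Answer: 155103/11320 ≈ 13.702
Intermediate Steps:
Q(h) = 15 - 6*h*(3 + h) (Q(h) = 15 - 3*(h + h)*(h + 3) = 15 - 3*2*h*(3 + h) = 15 - 6*h*(3 + h))
X(z) = -113 + 6*z² + 18*z (X(z) = 4 - ((15 - 18*z - 6*z²) + 102) = 4 - (117 - 18*z - 6*z²) = 4 + (-117 + 6*z² + 18*z) = -113 + 6*z² + 18*z)
P = 143095 (P = -113 + 6*(-156)² + 18*(-156) = -113 + 6*24336 - 2808 = -113 + 146016 - 2808 = 143095)
(12008 + P)/(11819 + (-49 + 5*(-90))) = (12008 + 143095)/(11819 + (-49 + 5*(-90))) = 155103/(11819 + (-49 - 450)) = 155103/(11819 - 499) = 155103/11320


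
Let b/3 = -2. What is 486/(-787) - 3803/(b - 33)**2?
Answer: -3732167/1197027 ≈ -3.1179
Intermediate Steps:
b = -6 (b = 3*(-2) = -6)
486/(-787) - 3803/(b - 33)**2 = 486/(-787) - 3803/(-6 - 33)**2 = 486*(-1/787) - 3803/((-39)**2) = -486/787 - 3803/1521 = -3732167/1197027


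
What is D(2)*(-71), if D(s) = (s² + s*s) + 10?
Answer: -1278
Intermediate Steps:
D(s) = 10 + 2*s² (D(s) = (s² + s²) + 10 = 2*s² + 10 = 10 + 2*s²)
D(2)*(-71) = (10 + 2*2²)*(-71) = (10 + 2*4)*(-71) = (10 + 8)*(-71) = 18*(-71) = -1278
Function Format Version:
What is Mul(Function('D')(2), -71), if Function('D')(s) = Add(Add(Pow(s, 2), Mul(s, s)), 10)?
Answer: -1278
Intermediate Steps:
Function('D')(s) = Add(10, Mul(2, Pow(s, 2))) (Function('D')(s) = Add(Add(Pow(s, 2), Pow(s, 2)), 10) = Add(Mul(2, Pow(s, 2)), 10) = Add(10, Mul(2, Pow(s, 2))))
Mul(Function('D')(2), -71) = Mul(Add(10, Mul(2, Pow(2, 2))), -71) = Mul(Add(10, Mul(2, 4)), -71) = Mul(Add(10, 8), -71) = Mul(18, -71) = -1278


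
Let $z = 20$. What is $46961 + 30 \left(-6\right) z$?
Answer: $43361$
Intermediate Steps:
$46961 + 30 \left(-6\right) z = 46961 + 30 \left(-6\right) 20 = 46961 - 3600 = 43361$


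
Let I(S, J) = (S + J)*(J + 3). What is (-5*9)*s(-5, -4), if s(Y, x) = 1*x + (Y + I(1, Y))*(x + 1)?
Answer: 585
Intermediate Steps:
I(S, J) = (3 + J)*(J + S) (I(S, J) = (J + S)*(3 + J) = (3 + J)*(J + S))
s(Y, x) = x + (1 + x)*(3 + Y**2 + 5*Y) (s(Y, x) = 1*x + (Y + (Y**2 + 3*Y + 3*1 + Y*1))*(x + 1) = x + (Y + (Y**2 + 3*Y + 3 + Y))*(1 + x) = x + (Y + (3 + Y**2 + 4*Y))*(1 + x) = x + (3 + Y**2 + 5*Y)*(1 + x) = x + (1 + x)*(3 + Y**2 + 5*Y))
(-5*9)*s(-5, -4) = (-5*9)*(3 + (-5)**2 + 4*(-4) + 5*(-5) - 4*(-5)**2 + 5*(-5)*(-4)) = -45*(3 + 25 - 16 - 25 - 4*25 + 100) = -45*(3 + 25 - 16 - 25 - 100 + 100) = -45*(-13) = 585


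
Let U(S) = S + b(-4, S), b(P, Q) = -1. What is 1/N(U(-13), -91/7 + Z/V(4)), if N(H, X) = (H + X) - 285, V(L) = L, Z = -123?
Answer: -4/1371 ≈ -0.0029176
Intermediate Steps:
U(S) = -1 + S (U(S) = S - 1 = -1 + S)
N(H, X) = -285 + H + X
1/N(U(-13), -91/7 + Z/V(4)) = 1/(-285 + (-1 - 13) + (-91/7 - 123/4)) = 1/(-285 - 14 + (-91*⅐ - 123*¼)) = 1/(-285 - 14 + (-13 - 123/4)) = 1/(-285 - 14 - 175/4) = 1/(-1371/4) = -4/1371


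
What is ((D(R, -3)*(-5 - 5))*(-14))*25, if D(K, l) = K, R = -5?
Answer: -17500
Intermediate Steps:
((D(R, -3)*(-5 - 5))*(-14))*25 = (-5*(-5 - 5)*(-14))*25 = (-5*(-10)*(-14))*25 = (50*(-14))*25 = -700*25 = -17500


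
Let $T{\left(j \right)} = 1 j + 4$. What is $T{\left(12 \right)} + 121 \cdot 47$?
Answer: $5703$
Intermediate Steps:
$T{\left(j \right)} = 4 + j$ ($T{\left(j \right)} = j + 4 = 4 + j$)
$T{\left(12 \right)} + 121 \cdot 47 = \left(4 + 12\right) + 121 \cdot 47 = 16 + 5687 = 5703$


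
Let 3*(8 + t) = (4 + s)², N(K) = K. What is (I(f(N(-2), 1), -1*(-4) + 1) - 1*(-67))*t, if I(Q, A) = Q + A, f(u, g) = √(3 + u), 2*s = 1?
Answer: -365/4 ≈ -91.250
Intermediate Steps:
s = ½ (s = (½)*1 = ½ ≈ 0.50000)
t = -5/4 (t = -8 + (4 + ½)²/3 = -8 + (9/2)²/3 = -8 + (⅓)*(81/4) = -8 + 27/4 = -5/4 ≈ -1.2500)
I(Q, A) = A + Q
(I(f(N(-2), 1), -1*(-4) + 1) - 1*(-67))*t = (((-1*(-4) + 1) + √(3 - 2)) - 1*(-67))*(-5/4) = (((4 + 1) + √1) + 67)*(-5/4) = ((5 + 1) + 67)*(-5/4) = (6 + 67)*(-5/4) = 73*(-5/4) = -365/4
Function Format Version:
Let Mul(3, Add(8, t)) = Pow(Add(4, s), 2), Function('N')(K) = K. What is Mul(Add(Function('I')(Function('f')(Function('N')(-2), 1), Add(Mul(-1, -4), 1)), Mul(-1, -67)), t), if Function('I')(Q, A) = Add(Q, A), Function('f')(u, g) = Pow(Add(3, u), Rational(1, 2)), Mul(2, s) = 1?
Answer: Rational(-365, 4) ≈ -91.250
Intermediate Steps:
s = Rational(1, 2) (s = Mul(Rational(1, 2), 1) = Rational(1, 2) ≈ 0.50000)
t = Rational(-5, 4) (t = Add(-8, Mul(Rational(1, 3), Pow(Add(4, Rational(1, 2)), 2))) = Add(-8, Mul(Rational(1, 3), Pow(Rational(9, 2), 2))) = Add(-8, Mul(Rational(1, 3), Rational(81, 4))) = Add(-8, Rational(27, 4)) = Rational(-5, 4) ≈ -1.2500)
Function('I')(Q, A) = Add(A, Q)
Mul(Add(Function('I')(Function('f')(Function('N')(-2), 1), Add(Mul(-1, -4), 1)), Mul(-1, -67)), t) = Mul(Add(Add(Add(Mul(-1, -4), 1), Pow(Add(3, -2), Rational(1, 2))), Mul(-1, -67)), Rational(-5, 4)) = Mul(Add(Add(Add(4, 1), Pow(1, Rational(1, 2))), 67), Rational(-5, 4)) = Mul(Add(Add(5, 1), 67), Rational(-5, 4)) = Mul(Add(6, 67), Rational(-5, 4)) = Mul(73, Rational(-5, 4)) = Rational(-365, 4)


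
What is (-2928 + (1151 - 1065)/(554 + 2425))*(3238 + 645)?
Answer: -33869180158/2979 ≈ -1.1369e+7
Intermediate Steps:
(-2928 + (1151 - 1065)/(554 + 2425))*(3238 + 645) = (-2928 + 86/2979)*3883 = -8722426/2979*3883 = -33869180158/2979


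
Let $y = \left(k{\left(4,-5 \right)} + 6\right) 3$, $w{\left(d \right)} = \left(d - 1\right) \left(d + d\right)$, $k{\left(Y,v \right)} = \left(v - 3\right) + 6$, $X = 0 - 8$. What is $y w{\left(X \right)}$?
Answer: $1728$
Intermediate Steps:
$X = -8$ ($X = 0 - 8 = -8$)
$k{\left(Y,v \right)} = 3 + v$ ($k{\left(Y,v \right)} = \left(-3 + v\right) + 6 = 3 + v$)
$w{\left(d \right)} = 2 d \left(-1 + d\right)$ ($w{\left(d \right)} = \left(-1 + d\right) 2 d = 2 d \left(-1 + d\right)$)
$y = 12$ ($y = \left(\left(3 - 5\right) + 6\right) 3 = \left(-2 + 6\right) 3 = 4 \cdot 3 = 12$)
$y w{\left(X \right)} = 12 \cdot 2 \left(-8\right) \left(-1 - 8\right) = 12 \cdot 2 \left(-8\right) \left(-9\right) = 12 \cdot 144 = 1728$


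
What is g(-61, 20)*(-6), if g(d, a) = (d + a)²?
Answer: -10086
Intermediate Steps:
g(d, a) = (a + d)²
g(-61, 20)*(-6) = (20 - 61)²*(-6) = (-41)²*(-6) = 1681*(-6) = -10086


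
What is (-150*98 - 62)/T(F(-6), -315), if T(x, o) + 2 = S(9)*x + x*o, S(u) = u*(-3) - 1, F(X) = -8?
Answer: -7381/1371 ≈ -5.3837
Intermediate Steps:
S(u) = -1 - 3*u (S(u) = -3*u - 1 = -1 - 3*u)
T(x, o) = -2 - 28*x + o*x (T(x, o) = -2 + ((-1 - 3*9)*x + x*o) = -2 + ((-1 - 27)*x + o*x) = -2 + (-28*x + o*x) = -2 - 28*x + o*x)
(-150*98 - 62)/T(F(-6), -315) = (-150*98 - 62)/(-2 - 28*(-8) - 315*(-8)) = (-14700 - 62)/(-2 + 224 + 2520) = -14762/2742 = -14762*1/2742 = -7381/1371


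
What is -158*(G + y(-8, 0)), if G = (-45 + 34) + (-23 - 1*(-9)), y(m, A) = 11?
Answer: 2212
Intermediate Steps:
G = -25 (G = -11 + (-23 + 9) = -11 - 14 = -25)
-158*(G + y(-8, 0)) = -158*(-25 + 11) = -158*(-14) = 2212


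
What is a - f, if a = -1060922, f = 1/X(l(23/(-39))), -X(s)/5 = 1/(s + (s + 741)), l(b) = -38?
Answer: -1060789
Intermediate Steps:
X(s) = -5/(741 + 2*s) (X(s) = -5/(s + (s + 741)) = -5/(s + (741 + s)) = -5/(741 + 2*s))
f = -133 (f = 1/(-5/(741 + 2*(-38))) = 1/(-5/(741 - 76)) = 1/(-5/665) = 1/(-5*1/665) = 1/(-1/133) = -133)
a - f = -1060922 - 1*(-133) = -1060922 + 133 = -1060789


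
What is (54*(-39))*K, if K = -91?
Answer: 191646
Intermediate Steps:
(54*(-39))*K = (54*(-39))*(-91) = -2106*(-91) = 191646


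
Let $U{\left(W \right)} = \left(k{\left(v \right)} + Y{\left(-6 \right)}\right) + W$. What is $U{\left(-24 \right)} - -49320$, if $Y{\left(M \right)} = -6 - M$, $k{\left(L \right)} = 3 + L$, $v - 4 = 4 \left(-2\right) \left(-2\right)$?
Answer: $49319$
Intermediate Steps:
$v = 20$ ($v = 4 + 4 \left(-2\right) \left(-2\right) = 4 - -16 = 4 + 16 = 20$)
$U{\left(W \right)} = 23 + W$ ($U{\left(W \right)} = \left(\left(3 + 20\right) - 0\right) + W = \left(23 + \left(-6 + 6\right)\right) + W = \left(23 + 0\right) + W = 23 + W$)
$U{\left(-24 \right)} - -49320 = \left(23 - 24\right) - -49320 = -1 + 49320 = 49319$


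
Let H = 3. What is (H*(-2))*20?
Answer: -120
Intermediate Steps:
(H*(-2))*20 = (3*(-2))*20 = -6*20 = -120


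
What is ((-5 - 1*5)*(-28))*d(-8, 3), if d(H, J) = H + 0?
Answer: -2240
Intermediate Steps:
d(H, J) = H
((-5 - 1*5)*(-28))*d(-8, 3) = ((-5 - 1*5)*(-28))*(-8) = ((-5 - 5)*(-28))*(-8) = -10*(-28)*(-8) = 280*(-8) = -2240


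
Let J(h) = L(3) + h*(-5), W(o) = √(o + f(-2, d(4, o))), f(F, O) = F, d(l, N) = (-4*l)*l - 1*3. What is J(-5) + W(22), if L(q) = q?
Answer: 28 + 2*√5 ≈ 32.472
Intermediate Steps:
d(l, N) = -3 - 4*l² (d(l, N) = -4*l² - 3 = -3 - 4*l²)
W(o) = √(-2 + o) (W(o) = √(o - 2) = √(-2 + o))
J(h) = 3 - 5*h (J(h) = 3 + h*(-5) = 3 - 5*h)
J(-5) + W(22) = (3 - 5*(-5)) + √(-2 + 22) = (3 + 25) + √20 = 28 + 2*√5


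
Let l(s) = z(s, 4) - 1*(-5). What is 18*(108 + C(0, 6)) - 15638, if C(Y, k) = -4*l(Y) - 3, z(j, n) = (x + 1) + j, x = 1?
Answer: -14252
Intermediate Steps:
z(j, n) = 2 + j (z(j, n) = (1 + 1) + j = 2 + j)
l(s) = 7 + s (l(s) = (2 + s) - 1*(-5) = (2 + s) + 5 = 7 + s)
C(Y, k) = -31 - 4*Y (C(Y, k) = -4*(7 + Y) - 3 = (-28 - 4*Y) - 3 = -31 - 4*Y)
18*(108 + C(0, 6)) - 15638 = 18*(108 + (-31 - 4*0)) - 15638 = 18*(108 + (-31 + 0)) - 15638 = 18*(108 - 31) - 15638 = 18*77 - 15638 = 1386 - 15638 = -14252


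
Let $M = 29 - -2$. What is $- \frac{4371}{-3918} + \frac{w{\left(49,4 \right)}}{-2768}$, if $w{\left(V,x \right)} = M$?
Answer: $\frac{1996245}{1807504} \approx 1.1044$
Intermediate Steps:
$M = 31$ ($M = 29 + 2 = 31$)
$w{\left(V,x \right)} = 31$
$- \frac{4371}{-3918} + \frac{w{\left(49,4 \right)}}{-2768} = - \frac{4371}{-3918} + \frac{31}{-2768} = \left(-4371\right) \left(- \frac{1}{3918}\right) + 31 \left(- \frac{1}{2768}\right) = \frac{1457}{1306} - \frac{31}{2768} = \frac{1996245}{1807504}$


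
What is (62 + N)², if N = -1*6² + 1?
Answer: 729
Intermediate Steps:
N = -35 (N = -1*36 + 1 = -36 + 1 = -35)
(62 + N)² = (62 - 35)² = 27² = 729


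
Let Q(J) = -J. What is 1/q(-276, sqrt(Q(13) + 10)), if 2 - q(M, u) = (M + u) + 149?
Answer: 43/5548 + I*sqrt(3)/16644 ≈ 0.0077505 + 0.00010406*I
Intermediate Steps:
q(M, u) = -147 - M - u (q(M, u) = 2 - ((M + u) + 149) = 2 - (149 + M + u) = 2 + (-149 - M - u) = -147 - M - u)
1/q(-276, sqrt(Q(13) + 10)) = 1/(-147 - 1*(-276) - sqrt(-1*13 + 10)) = 1/(-147 + 276 - sqrt(-13 + 10)) = 1/(-147 + 276 - sqrt(-3)) = 1/(-147 + 276 - I*sqrt(3)) = 1/(129 - I*sqrt(3))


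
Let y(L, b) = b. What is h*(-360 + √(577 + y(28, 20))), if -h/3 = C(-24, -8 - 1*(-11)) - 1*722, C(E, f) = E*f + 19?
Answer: -837000 + 2325*√597 ≈ -7.8019e+5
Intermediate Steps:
C(E, f) = 19 + E*f
h = 2325 (h = -3*((19 - 24*(-8 - 1*(-11))) - 1*722) = -3*((19 - 24*(-8 + 11)) - 722) = -3*((19 - 24*3) - 722) = -3*((19 - 72) - 722) = -3*(-53 - 722) = -3*(-775) = 2325)
h*(-360 + √(577 + y(28, 20))) = 2325*(-360 + √(577 + 20)) = 2325*(-360 + √597) = -837000 + 2325*√597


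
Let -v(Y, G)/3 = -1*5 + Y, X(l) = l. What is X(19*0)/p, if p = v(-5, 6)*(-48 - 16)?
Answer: 0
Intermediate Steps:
v(Y, G) = 15 - 3*Y (v(Y, G) = -3*(-1*5 + Y) = -3*(-5 + Y) = 15 - 3*Y)
p = -1920 (p = (15 - 3*(-5))*(-48 - 16) = (15 + 15)*(-64) = 30*(-64) = -1920)
X(19*0)/p = (19*0)/(-1920) = 0*(-1/1920) = 0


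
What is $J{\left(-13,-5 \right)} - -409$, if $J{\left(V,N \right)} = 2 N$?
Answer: $399$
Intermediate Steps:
$J{\left(-13,-5 \right)} - -409 = 2 \left(-5\right) - -409 = -10 + 409 = 399$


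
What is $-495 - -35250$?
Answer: $34755$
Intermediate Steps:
$-495 - -35250 = -495 + 35250 = 34755$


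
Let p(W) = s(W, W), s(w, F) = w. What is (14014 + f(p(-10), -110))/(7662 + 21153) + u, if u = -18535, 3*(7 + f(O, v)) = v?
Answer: -1602216164/86445 ≈ -18535.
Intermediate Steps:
p(W) = W
f(O, v) = -7 + v/3
(14014 + f(p(-10), -110))/(7662 + 21153) + u = (14014 + (-7 + (1/3)*(-110)))/(7662 + 21153) - 18535 = (14014 + (-7 - 110/3))/28815 - 18535 = (14014 - 131/3)*(1/28815) - 18535 = (41911/3)*(1/28815) - 18535 = 41911/86445 - 18535 = -1602216164/86445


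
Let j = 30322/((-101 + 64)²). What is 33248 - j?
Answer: 45486190/1369 ≈ 33226.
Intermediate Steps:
j = 30322/1369 (j = 30322/((-37)²) = 30322/1369 ≈ 22.149)
33248 - j = 33248 - 1*30322/1369 = 33248 - 30322/1369 = 45486190/1369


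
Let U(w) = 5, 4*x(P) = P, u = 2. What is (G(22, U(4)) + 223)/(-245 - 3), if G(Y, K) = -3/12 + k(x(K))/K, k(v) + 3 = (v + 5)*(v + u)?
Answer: -18097/19840 ≈ -0.91215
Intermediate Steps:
x(P) = P/4
k(v) = -3 + (2 + v)*(5 + v) (k(v) = -3 + (v + 5)*(v + 2) = -3 + (5 + v)*(2 + v) = -3 + (2 + v)*(5 + v))
G(Y, K) = -¼ + (7 + K²/16 + 7*K/4)/K (G(Y, K) = -3/12 + (7 + (K/4)² + 7*(K/4))/K = -3*1/12 + (7 + K²/16 + 7*K/4)/K = -¼ + (7 + K²/16 + 7*K/4)/K)
(G(22, U(4)) + 223)/(-245 - 3) = ((3/2 + 7/5 + (1/16)*5) + 223)/(-245 - 3) = ((3/2 + 7*(⅕) + 5/16) + 223)/(-248) = ((3/2 + 7/5 + 5/16) + 223)*(-1/248) = (257/80 + 223)*(-1/248) = (18097/80)*(-1/248) = -18097/19840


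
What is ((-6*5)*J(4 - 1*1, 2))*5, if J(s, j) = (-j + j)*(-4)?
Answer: 0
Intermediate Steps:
J(s, j) = 0 (J(s, j) = 0*(-4) = 0)
((-6*5)*J(4 - 1*1, 2))*5 = (-6*5*0)*5 = -30*0*5 = 0*5 = 0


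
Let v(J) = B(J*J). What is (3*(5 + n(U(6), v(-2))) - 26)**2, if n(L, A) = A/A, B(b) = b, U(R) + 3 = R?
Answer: 64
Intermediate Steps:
U(R) = -3 + R
v(J) = J**2 (v(J) = J*J = J**2)
n(L, A) = 1
(3*(5 + n(U(6), v(-2))) - 26)**2 = (3*(5 + 1) - 26)**2 = (3*6 - 26)**2 = (18 - 26)**2 = (-8)**2 = 64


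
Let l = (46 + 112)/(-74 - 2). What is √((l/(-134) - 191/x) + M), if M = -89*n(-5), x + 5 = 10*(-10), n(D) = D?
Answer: √31933178948055/267330 ≈ 21.138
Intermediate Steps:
x = -105 (x = -5 + 10*(-10) = -5 - 100 = -105)
l = -79/38 (l = 158/(-76) = 158*(-1/76) = -79/38 ≈ -2.0789)
M = 445 (M = -89*(-5) = 445)
√((l/(-134) - 191/x) + M) = √((-79/38/(-134) - 191/(-105)) + 445) = √((-79/38*(-1/134) - 191*(-1/105)) + 445) = √((79/5092 + 191/105) + 445) = √(980867/534660 + 445) = √(238904567/534660) = √31933178948055/267330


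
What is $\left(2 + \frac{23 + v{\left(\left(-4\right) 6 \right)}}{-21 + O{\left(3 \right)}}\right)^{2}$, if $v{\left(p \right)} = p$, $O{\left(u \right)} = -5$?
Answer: $\frac{2809}{676} \approx 4.1553$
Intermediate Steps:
$\left(2 + \frac{23 + v{\left(\left(-4\right) 6 \right)}}{-21 + O{\left(3 \right)}}\right)^{2} = \left(2 + \frac{23 - 24}{-21 - 5}\right)^{2} = \left(2 + \frac{23 - 24}{-26}\right)^{2} = \left(2 - - \frac{1}{26}\right)^{2} = \left(2 + \frac{1}{26}\right)^{2} = \left(\frac{53}{26}\right)^{2} = \frac{2809}{676}$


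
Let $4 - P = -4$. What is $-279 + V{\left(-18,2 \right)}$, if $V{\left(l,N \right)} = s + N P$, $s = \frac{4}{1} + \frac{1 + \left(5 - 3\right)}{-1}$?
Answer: $-262$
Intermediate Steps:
$P = 8$ ($P = 4 - -4 = 4 + 4 = 8$)
$s = 1$ ($s = 4 \cdot 1 + \left(1 + 2\right) \left(-1\right) = 4 + 3 \left(-1\right) = 4 - 3 = 1$)
$V{\left(l,N \right)} = 1 + 8 N$ ($V{\left(l,N \right)} = 1 + N 8 = 1 + 8 N$)
$-279 + V{\left(-18,2 \right)} = -279 + \left(1 + 8 \cdot 2\right) = -279 + \left(1 + 16\right) = -279 + 17 = -262$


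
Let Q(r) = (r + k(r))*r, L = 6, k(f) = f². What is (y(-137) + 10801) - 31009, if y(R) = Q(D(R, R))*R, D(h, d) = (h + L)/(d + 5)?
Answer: -47096081335/2299968 ≈ -20477.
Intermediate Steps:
D(h, d) = (6 + h)/(5 + d) (D(h, d) = (h + 6)/(d + 5) = (6 + h)/(5 + d))
Q(r) = r*(r + r²) (Q(r) = (r + r²)*r = r*(r + r²))
y(R) = R*(6 + R)²*(1 + (6 + R)/(5 + R))/(5 + R)² (y(R) = (((6 + R)/(5 + R))²*(1 + (6 + R)/(5 + R)))*R = (((6 + R)²/(5 + R)²)*(1 + (6 + R)/(5 + R)))*R = ((6 + R)²*(1 + (6 + R)/(5 + R))/(5 + R)²)*R = R*(6 + R)²*(1 + (6 + R)/(5 + R))/(5 + R)²)
(y(-137) + 10801) - 31009 = (-137*(6 - 137)²*(11 + 2*(-137))/(5 - 137)³ + 10801) - 31009 = (-137*(-131)²*(11 - 274)/(-132)³ + 10801) - 31009 = (-137*(-1/2299968)*17161*(-263) + 10801) - 31009 = (-618327991/2299968 + 10801) - 31009 = 24223626377/2299968 - 31009 = -47096081335/2299968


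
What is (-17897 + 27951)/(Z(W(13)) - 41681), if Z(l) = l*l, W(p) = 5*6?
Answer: -10054/40781 ≈ -0.24654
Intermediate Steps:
W(p) = 30
Z(l) = l**2
(-17897 + 27951)/(Z(W(13)) - 41681) = (-17897 + 27951)/(30**2 - 41681) = 10054/(900 - 41681) = 10054/(-40781) = 10054*(-1/40781) = -10054/40781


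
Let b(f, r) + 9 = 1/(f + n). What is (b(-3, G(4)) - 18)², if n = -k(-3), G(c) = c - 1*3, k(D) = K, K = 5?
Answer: 47089/64 ≈ 735.77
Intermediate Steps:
k(D) = 5
G(c) = -3 + c (G(c) = c - 3 = -3 + c)
n = -5 (n = -1*5 = -5)
b(f, r) = -9 + 1/(-5 + f) (b(f, r) = -9 + 1/(f - 5) = -9 + 1/(-5 + f))
(b(-3, G(4)) - 18)² = ((46 - 9*(-3))/(-5 - 3) - 18)² = ((46 + 27)/(-8) - 18)² = (-⅛*73 - 18)² = (-73/8 - 18)² = (-217/8)² = 47089/64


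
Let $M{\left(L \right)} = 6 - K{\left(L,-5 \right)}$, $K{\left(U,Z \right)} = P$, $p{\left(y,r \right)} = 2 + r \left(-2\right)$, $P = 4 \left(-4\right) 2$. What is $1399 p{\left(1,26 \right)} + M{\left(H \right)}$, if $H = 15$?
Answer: $-69912$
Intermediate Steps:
$P = -32$ ($P = \left(-16\right) 2 = -32$)
$p{\left(y,r \right)} = 2 - 2 r$
$K{\left(U,Z \right)} = -32$
$M{\left(L \right)} = 38$ ($M{\left(L \right)} = 6 - -32 = 6 + 32 = 38$)
$1399 p{\left(1,26 \right)} + M{\left(H \right)} = 1399 \left(2 - 52\right) + 38 = 1399 \left(-50\right) + 38 = -69950 + 38 = -69912$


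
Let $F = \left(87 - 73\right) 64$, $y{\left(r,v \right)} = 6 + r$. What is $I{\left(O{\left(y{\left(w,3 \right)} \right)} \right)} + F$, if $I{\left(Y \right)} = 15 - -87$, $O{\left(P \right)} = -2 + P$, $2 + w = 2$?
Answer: $998$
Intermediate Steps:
$w = 0$ ($w = -2 + 2 = 0$)
$F = 896$ ($F = 14 \cdot 64 = 896$)
$I{\left(Y \right)} = 102$ ($I{\left(Y \right)} = 15 + 87 = 102$)
$I{\left(O{\left(y{\left(w,3 \right)} \right)} \right)} + F = 102 + 896 = 998$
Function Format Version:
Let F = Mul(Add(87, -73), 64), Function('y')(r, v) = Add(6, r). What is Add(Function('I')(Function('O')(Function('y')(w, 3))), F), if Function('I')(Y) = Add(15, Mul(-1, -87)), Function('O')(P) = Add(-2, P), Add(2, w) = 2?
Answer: 998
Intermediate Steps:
w = 0 (w = Add(-2, 2) = 0)
F = 896 (F = Mul(14, 64) = 896)
Function('I')(Y) = 102 (Function('I')(Y) = Add(15, 87) = 102)
Add(Function('I')(Function('O')(Function('y')(w, 3))), F) = Add(102, 896) = 998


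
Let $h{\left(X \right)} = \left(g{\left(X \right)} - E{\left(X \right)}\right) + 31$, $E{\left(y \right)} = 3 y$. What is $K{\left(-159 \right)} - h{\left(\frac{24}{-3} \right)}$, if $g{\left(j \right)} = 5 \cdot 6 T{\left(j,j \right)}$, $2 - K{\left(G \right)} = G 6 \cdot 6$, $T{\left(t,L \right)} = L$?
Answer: $5911$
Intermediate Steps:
$K{\left(G \right)} = 2 - 36 G$ ($K{\left(G \right)} = 2 - G 6 \cdot 6 = 2 - 6 G 6 = 2 - 36 G$)
$g{\left(j \right)} = 30 j$ ($g{\left(j \right)} = 5 \cdot 6 j = 30 j$)
$h{\left(X \right)} = 31 + 27 X$ ($h{\left(X \right)} = \left(30 X - 3 X\right) + 31 = 27 X + 31 = 31 + 27 X$)
$K{\left(-159 \right)} - h{\left(\frac{24}{-3} \right)} = \left(2 - -5724\right) - \left(31 + 27 \frac{24}{-3}\right) = \left(2 + 5724\right) - \left(31 + 27 \cdot 24 \left(- \frac{1}{3}\right)\right) = 5726 - \left(31 + 27 \left(-8\right)\right) = 5726 - \left(31 - 216\right) = 5726 - -185 = 5726 + 185 = 5911$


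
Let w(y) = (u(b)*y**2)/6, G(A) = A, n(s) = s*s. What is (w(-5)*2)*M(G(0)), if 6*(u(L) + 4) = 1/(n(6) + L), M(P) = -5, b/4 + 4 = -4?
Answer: 11875/72 ≈ 164.93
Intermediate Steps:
b = -32 (b = -16 + 4*(-4) = -16 - 16 = -32)
n(s) = s**2
u(L) = -4 + 1/(6*(36 + L)) (u(L) = -4 + 1/(6*(6**2 + L)) = -4 + 1/(6*(36 + L)))
w(y) = -95*y**2/144 (w(y) = (((-863 - 24*(-32))/(6*(36 - 32)))*y**2)/6 = (((1/6)*(-863 + 768)/4)*y**2)*(1/6) = (((1/6)*(1/4)*(-95))*y**2)*(1/6) = -95*y**2/24*(1/6) = -95*y**2/144)
(w(-5)*2)*M(G(0)) = (-95/144*(-5)**2*2)*(-5) = (-95/144*25*2)*(-5) = -2375/144*2*(-5) = -2375/72*(-5) = 11875/72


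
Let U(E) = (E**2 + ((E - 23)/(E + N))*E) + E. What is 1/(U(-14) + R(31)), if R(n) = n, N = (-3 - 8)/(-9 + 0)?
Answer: 115/19833 ≈ 0.0057984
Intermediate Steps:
N = 11/9 (N = -11/(-9) = -11*(-1/9) = 11/9 ≈ 1.2222)
U(E) = E + E**2 + E*(-23 + E)/(11/9 + E) (U(E) = (E**2 + ((E - 23)/(E + 11/9))*E) + E = (E**2 + ((-23 + E)/(11/9 + E))*E) + E = (E**2 + E*(-23 + E)/(11/9 + E)) + E = E + E**2 + E*(-23 + E)/(11/9 + E))
1/(U(-14) + R(31)) = 1/(-14*(-196 + 9*(-14)**2 + 29*(-14))/(11 + 9*(-14)) + 31) = 1/(-14*(-196 + 9*196 - 406)/(11 - 126) + 31) = 1/(-14*(-196 + 1764 - 406)/(-115) + 31) = 1/(-14*(-1/115)*1162 + 31) = 1/(16268/115 + 31) = 1/(19833/115) = 115/19833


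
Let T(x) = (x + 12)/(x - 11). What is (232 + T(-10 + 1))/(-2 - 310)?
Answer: -4637/6240 ≈ -0.74311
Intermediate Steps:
T(x) = (12 + x)/(-11 + x)
(232 + T(-10 + 1))/(-2 - 310) = (232 + (12 + (-10 + 1))/(-11 + (-10 + 1)))/(-2 - 310) = (232 + (12 - 9)/(-11 - 9))/(-312) = (232 + 3/(-20))*(-1/312) = (232 - 1/20*3)*(-1/312) = (232 - 3/20)*(-1/312) = (4637/20)*(-1/312) = -4637/6240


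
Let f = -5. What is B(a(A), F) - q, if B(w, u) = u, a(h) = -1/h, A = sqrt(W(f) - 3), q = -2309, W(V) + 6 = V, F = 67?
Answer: 2376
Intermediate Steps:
W(V) = -6 + V
A = I*sqrt(14) (A = sqrt((-6 - 5) - 3) = sqrt(-11 - 3) = sqrt(-14) = I*sqrt(14) ≈ 3.7417*I)
B(a(A), F) - q = 67 - 1*(-2309) = 67 + 2309 = 2376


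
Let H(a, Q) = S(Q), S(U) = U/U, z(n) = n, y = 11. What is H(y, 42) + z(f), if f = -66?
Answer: -65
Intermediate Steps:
S(U) = 1
H(a, Q) = 1
H(y, 42) + z(f) = 1 - 66 = -65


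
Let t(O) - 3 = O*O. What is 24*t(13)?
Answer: 4128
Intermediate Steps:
t(O) = 3 + O² (t(O) = 3 + O*O = 3 + O²)
24*t(13) = 24*(3 + 13²) = 24*(3 + 169) = 24*172 = 4128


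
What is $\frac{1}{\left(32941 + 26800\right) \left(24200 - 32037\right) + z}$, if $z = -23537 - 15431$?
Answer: $- \frac{1}{468229185} \approx -2.1357 \cdot 10^{-9}$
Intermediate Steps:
$z = -38968$ ($z = -23537 - 15431 = -38968$)
$\frac{1}{\left(32941 + 26800\right) \left(24200 - 32037\right) + z} = \frac{1}{\left(32941 + 26800\right) \left(24200 - 32037\right) - 38968} = \frac{1}{59741 \left(-7837\right) - 38968} = \frac{1}{-468190217 - 38968} = \frac{1}{-468229185} = - \frac{1}{468229185}$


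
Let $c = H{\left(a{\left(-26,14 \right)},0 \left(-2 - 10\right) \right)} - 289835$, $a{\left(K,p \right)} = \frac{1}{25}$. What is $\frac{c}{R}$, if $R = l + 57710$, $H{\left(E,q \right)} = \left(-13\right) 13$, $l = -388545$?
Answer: $\frac{290004}{330835} \approx 0.87658$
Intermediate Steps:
$a{\left(K,p \right)} = \frac{1}{25}$
$H{\left(E,q \right)} = -169$
$R = -330835$ ($R = -388545 + 57710 = -330835$)
$c = -290004$ ($c = -169 - 289835 = -290004$)
$\frac{c}{R} = - \frac{290004}{-330835} = \left(-290004\right) \left(- \frac{1}{330835}\right) = \frac{290004}{330835}$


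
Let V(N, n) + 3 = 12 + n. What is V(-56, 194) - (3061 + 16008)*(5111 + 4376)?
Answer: -180907400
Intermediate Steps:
V(N, n) = 9 + n (V(N, n) = -3 + (12 + n) = 9 + n)
V(-56, 194) - (3061 + 16008)*(5111 + 4376) = (9 + 194) - (3061 + 16008)*(5111 + 4376) = 203 - 19069*9487 = 203 - 1*180907603 = 203 - 180907603 = -180907400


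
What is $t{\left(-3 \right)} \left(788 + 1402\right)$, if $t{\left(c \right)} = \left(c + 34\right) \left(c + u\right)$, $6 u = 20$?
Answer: $22630$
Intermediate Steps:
$u = \frac{10}{3}$ ($u = \frac{1}{6} \cdot 20 = \frac{10}{3} \approx 3.3333$)
$t{\left(c \right)} = \left(34 + c\right) \left(\frac{10}{3} + c\right)$ ($t{\left(c \right)} = \left(c + 34\right) \left(c + \frac{10}{3}\right) = \left(34 + c\right) \left(\frac{10}{3} + c\right)$)
$t{\left(-3 \right)} \left(788 + 1402\right) = \left(\frac{340}{3} + \left(-3\right)^{2} + \frac{112}{3} \left(-3\right)\right) \left(788 + 1402\right) = \left(\frac{340}{3} + 9 - 112\right) 2190 = \frac{31}{3} \cdot 2190 = 22630$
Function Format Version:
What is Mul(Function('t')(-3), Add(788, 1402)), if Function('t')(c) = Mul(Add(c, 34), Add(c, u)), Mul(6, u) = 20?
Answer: 22630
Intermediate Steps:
u = Rational(10, 3) (u = Mul(Rational(1, 6), 20) = Rational(10, 3) ≈ 3.3333)
Function('t')(c) = Mul(Add(34, c), Add(Rational(10, 3), c)) (Function('t')(c) = Mul(Add(c, 34), Add(c, Rational(10, 3))) = Mul(Add(34, c), Add(Rational(10, 3), c)))
Mul(Function('t')(-3), Add(788, 1402)) = Mul(Add(Rational(340, 3), Pow(-3, 2), Mul(Rational(112, 3), -3)), Add(788, 1402)) = Mul(Add(Rational(340, 3), 9, -112), 2190) = Mul(Rational(31, 3), 2190) = 22630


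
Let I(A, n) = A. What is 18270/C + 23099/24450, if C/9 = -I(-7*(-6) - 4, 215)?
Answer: -24377869/464550 ≈ -52.476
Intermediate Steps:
C = -342 (C = 9*(-(-7*(-6) - 4)) = 9*(-(42 - 4)) = 9*(-1*38) = 9*(-38) = -342)
18270/C + 23099/24450 = 18270/(-342) + 23099/24450 = 18270*(-1/342) + 23099*(1/24450) = -1015/19 + 23099/24450 = -24377869/464550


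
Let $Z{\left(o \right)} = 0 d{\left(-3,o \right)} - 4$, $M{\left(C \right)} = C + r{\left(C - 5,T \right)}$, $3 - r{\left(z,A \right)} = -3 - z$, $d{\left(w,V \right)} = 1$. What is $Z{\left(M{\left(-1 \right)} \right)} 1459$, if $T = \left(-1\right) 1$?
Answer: $-5836$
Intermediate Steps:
$T = -1$
$r{\left(z,A \right)} = 6 + z$ ($r{\left(z,A \right)} = 3 - \left(-3 - z\right) = 3 + \left(3 + z\right) = 6 + z$)
$M{\left(C \right)} = 1 + 2 C$ ($M{\left(C \right)} = C + \left(6 + \left(C - 5\right)\right) = C + \left(6 + \left(-5 + C\right)\right) = C + \left(1 + C\right) = 1 + 2 C$)
$Z{\left(o \right)} = -4$ ($Z{\left(o \right)} = 0 \cdot 1 - 4 = 0 - 4 = -4$)
$Z{\left(M{\left(-1 \right)} \right)} 1459 = \left(-4\right) 1459 = -5836$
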